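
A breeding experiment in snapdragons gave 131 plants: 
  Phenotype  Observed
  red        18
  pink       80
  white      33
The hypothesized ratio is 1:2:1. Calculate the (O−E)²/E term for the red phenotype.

The 1:2:1 ratio has 4 parts, so with N = 131 the expected counts are:
  red: 131 × 1/4 = 32.75
  pink: 131 × 2/4 = 65.5
  white: 131 × 1/4 = 32.75
Contribution of red: (18 − 32.75)² / 32.75 = 6.6431

6.643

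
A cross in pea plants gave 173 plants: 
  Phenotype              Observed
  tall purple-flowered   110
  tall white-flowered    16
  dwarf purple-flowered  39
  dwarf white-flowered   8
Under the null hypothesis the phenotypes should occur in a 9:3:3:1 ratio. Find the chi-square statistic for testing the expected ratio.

12.043

Under the 9:3:3:1 hypothesis (Σ ratio = 16, N = 173):
  tall purple-flowered: 173 × 9/16 = 97.3125
  tall white-flowered: 173 × 3/16 = 32.4375
  dwarf purple-flowered: 173 × 3/16 = 32.4375
  dwarf white-flowered: 173 × 1/16 = 10.8125
χ² = Σ (O − E)² / E
  tall purple-flowered: (110 − 97.3125)² / 97.3125 = 1.6542
  tall white-flowered: (16 − 32.4375)² / 32.4375 = 8.3296
  dwarf purple-flowered: (39 − 32.4375)² / 32.4375 = 1.3277
  dwarf white-flowered: (8 − 10.8125)² / 10.8125 = 0.7316
χ² = 1.6542 + 8.3296 + 1.3277 + 0.7316 = 12.0431 ≈ 12.043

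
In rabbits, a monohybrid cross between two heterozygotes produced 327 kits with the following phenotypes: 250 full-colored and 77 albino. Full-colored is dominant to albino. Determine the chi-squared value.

For a monohybrid cross between heterozygotes with complete dominance, the expected phenotypic ratio is 3:1.
Under the 3:1 hypothesis (Σ ratio = 4, N = 327):
  full-colored: 327 × 3/4 = 245.25
  albino: 327 × 1/4 = 81.75
χ² = Σ (O − E)² / E
  full-colored: (250 − 245.25)² / 245.25 = 0.0920
  albino: (77 − 81.75)² / 81.75 = 0.2760
χ² = 0.0920 + 0.2760 = 0.368

0.368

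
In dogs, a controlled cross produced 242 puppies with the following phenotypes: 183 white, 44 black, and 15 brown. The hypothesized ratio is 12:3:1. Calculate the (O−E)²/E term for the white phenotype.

0.012

The 12:3:1 ratio has 16 parts, so with N = 242 the expected counts are:
  white: 242 × 12/16 = 181.5
  black: 242 × 3/16 = 45.375
  brown: 242 × 1/16 = 15.125
Contribution of white: (183 − 181.5)² / 181.5 = 0.0124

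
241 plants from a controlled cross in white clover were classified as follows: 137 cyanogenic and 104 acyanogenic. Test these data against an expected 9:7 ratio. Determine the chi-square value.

0.035

Total ratio parts = 16. Expected numbers out of 241:
  cyanogenic: 241 × 9/16 = 135.5625
  acyanogenic: 241 × 7/16 = 105.4375
χ² = Σ (O − E)² / E
  cyanogenic: (137 − 135.5625)² / 135.5625 = 0.0152
  acyanogenic: (104 − 105.4375)² / 105.4375 = 0.0196
χ² = 0.0152 + 0.0196 = 0.0348 ≈ 0.035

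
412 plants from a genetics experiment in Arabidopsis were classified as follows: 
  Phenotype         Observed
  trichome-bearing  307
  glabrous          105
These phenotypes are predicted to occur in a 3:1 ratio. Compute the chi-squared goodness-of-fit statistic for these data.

0.052

The 3:1 ratio has 4 parts, so with N = 412 the expected counts are:
  trichome-bearing: 412 × 3/4 = 309
  glabrous: 412 × 1/4 = 103
χ² = Σ (O − E)² / E
  trichome-bearing: (307 − 309)² / 309 = 0.0129
  glabrous: (105 − 103)² / 103 = 0.0388
χ² = 0.0129 + 0.0388 = 0.0517 ≈ 0.052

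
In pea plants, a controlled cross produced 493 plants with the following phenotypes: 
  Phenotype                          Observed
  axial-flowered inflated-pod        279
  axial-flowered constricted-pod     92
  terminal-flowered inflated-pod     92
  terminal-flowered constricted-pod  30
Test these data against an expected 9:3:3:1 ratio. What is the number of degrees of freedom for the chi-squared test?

3

A goodness-of-fit test with 4 phenotype classes has df = 4 − 1 = 3.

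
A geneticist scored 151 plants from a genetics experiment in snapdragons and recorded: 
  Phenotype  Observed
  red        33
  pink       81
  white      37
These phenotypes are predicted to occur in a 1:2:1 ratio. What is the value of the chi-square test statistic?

Total ratio parts = 4. Expected numbers out of 151:
  red: 151 × 1/4 = 37.75
  pink: 151 × 2/4 = 75.5
  white: 151 × 1/4 = 37.75
χ² = Σ (O − E)² / E
  red: (33 − 37.75)² / 37.75 = 0.5977
  pink: (81 − 75.5)² / 75.5 = 0.4007
  white: (37 − 37.75)² / 37.75 = 0.0149
χ² = 0.5977 + 0.4007 + 0.0149 = 1.0133 ≈ 1.013

1.013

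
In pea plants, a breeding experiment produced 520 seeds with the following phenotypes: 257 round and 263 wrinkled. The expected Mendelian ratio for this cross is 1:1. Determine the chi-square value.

0.069

The 1:1 ratio has 2 parts, so with N = 520 the expected counts are:
  round: 520 × 1/2 = 260
  wrinkled: 520 × 1/2 = 260
χ² = Σ (O − E)² / E
  round: (257 − 260)² / 260 = 0.0346
  wrinkled: (263 − 260)² / 260 = 0.0346
χ² = 0.0346 + 0.0346 = 0.0692 ≈ 0.069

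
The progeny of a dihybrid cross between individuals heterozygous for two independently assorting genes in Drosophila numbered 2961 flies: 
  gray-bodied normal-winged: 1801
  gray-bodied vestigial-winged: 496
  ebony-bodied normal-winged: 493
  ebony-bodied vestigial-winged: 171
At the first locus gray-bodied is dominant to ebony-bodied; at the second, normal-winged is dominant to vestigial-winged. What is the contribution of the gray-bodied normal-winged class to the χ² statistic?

11.013

A dihybrid F₂ with independent assortment and complete dominance at both loci gives a 9:3:3:1 phenotypic ratio.
Under the 9:3:3:1 hypothesis (Σ ratio = 16, N = 2961):
  gray-bodied normal-winged: 2961 × 9/16 = 1665.5625
  gray-bodied vestigial-winged: 2961 × 3/16 = 555.1875
  ebony-bodied normal-winged: 2961 × 3/16 = 555.1875
  ebony-bodied vestigial-winged: 2961 × 1/16 = 185.0625
Contribution of gray-bodied normal-winged: (1801 − 1665.5625)² / 1665.5625 = 11.0133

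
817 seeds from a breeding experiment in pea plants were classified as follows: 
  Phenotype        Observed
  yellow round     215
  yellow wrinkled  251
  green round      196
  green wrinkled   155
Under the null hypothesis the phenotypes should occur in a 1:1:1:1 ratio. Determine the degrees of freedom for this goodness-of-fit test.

A goodness-of-fit test with 4 phenotype classes has df = 4 − 1 = 3.

3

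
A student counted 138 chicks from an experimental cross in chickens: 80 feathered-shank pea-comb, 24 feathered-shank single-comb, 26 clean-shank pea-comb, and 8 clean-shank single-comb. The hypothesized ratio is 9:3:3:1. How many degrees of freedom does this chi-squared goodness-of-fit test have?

A goodness-of-fit test with 4 phenotype classes has df = 4 − 1 = 3.

3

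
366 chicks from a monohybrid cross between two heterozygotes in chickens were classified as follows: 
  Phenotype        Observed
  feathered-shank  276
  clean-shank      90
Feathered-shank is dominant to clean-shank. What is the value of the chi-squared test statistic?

0.033

For a monohybrid cross between heterozygotes with complete dominance, the expected phenotypic ratio is 3:1.
Expected counts for N = 366 under a 3:1 ratio (total parts = 4):
  feathered-shank: 366 × 3/4 = 274.5
  clean-shank: 366 × 1/4 = 91.5
χ² = Σ (O − E)² / E
  feathered-shank: (276 − 274.5)² / 274.5 = 0.0082
  clean-shank: (90 − 91.5)² / 91.5 = 0.0246
χ² = 0.0082 + 0.0246 = 0.0328 ≈ 0.033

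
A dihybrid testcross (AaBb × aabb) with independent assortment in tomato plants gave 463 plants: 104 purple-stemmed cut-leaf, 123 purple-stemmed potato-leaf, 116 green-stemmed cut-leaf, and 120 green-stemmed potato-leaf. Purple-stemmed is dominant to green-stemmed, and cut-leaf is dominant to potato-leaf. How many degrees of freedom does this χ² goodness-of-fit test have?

A dihybrid testcross with independent assortment gives a 1:1:1:1 ratio.
A goodness-of-fit test with 4 phenotype classes has df = 4 − 1 = 3.

3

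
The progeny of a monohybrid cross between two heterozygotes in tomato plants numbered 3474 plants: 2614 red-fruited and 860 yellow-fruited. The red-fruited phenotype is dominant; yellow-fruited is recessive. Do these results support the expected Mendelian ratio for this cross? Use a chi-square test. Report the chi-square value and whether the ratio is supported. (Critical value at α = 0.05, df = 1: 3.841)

For a monohybrid cross between heterozygotes with complete dominance, the expected phenotypic ratio is 3:1.
Expected counts for N = 3474 under a 3:1 ratio (total parts = 4):
  red-fruited: 3474 × 3/4 = 2605.5
  yellow-fruited: 3474 × 1/4 = 868.5
χ² = Σ (O − E)² / E
  red-fruited: (2614 − 2605.5)² / 2605.5 = 0.0277
  yellow-fruited: (860 − 868.5)² / 868.5 = 0.0832
χ² = 0.0277 + 0.0832 = 0.1109 ≈ 0.111
Degrees of freedom = 2 − 1 = 1; critical value at α = 0.05 is 3.841.
Since 0.111 < 3.841, we fail to reject the null hypothesis — the data are consistent with the 3:1 ratio.

0.111; consistent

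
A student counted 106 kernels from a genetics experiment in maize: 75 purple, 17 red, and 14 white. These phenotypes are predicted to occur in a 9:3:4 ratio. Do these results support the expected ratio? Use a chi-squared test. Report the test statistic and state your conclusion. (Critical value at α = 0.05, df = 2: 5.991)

The 9:3:4 ratio has 16 parts, so with N = 106 the expected counts are:
  purple: 106 × 9/16 = 59.625
  red: 106 × 3/16 = 19.875
  white: 106 × 4/16 = 26.5
χ² = Σ (O − E)² / E
  purple: (75 − 59.625)² / 59.625 = 3.9646
  red: (17 − 19.875)² / 19.875 = 0.4159
  white: (14 − 26.5)² / 26.5 = 5.8962
χ² = 3.9646 + 0.4159 + 5.8962 = 10.2767 ≈ 10.277
Degrees of freedom = 3 − 1 = 2; critical value at α = 0.05 is 5.991.
Since 10.277 > 5.991, we reject the null hypothesis — the data do not fit the 9:3:4 ratio.

10.277; not consistent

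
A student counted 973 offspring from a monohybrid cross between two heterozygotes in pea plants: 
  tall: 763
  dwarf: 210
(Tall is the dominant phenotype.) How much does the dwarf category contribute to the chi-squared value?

4.545

For a monohybrid cross between heterozygotes with complete dominance, the expected phenotypic ratio is 3:1.
Under the 3:1 hypothesis (Σ ratio = 4, N = 973):
  tall: 973 × 3/4 = 729.75
  dwarf: 973 × 1/4 = 243.25
Contribution of dwarf: (210 − 243.25)² / 243.25 = 4.5450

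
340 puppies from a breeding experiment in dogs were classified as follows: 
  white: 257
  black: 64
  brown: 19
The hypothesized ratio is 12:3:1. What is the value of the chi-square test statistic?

Total ratio parts = 16. Expected numbers out of 340:
  white: 340 × 12/16 = 255
  black: 340 × 3/16 = 63.75
  brown: 340 × 1/16 = 21.25
χ² = Σ (O − E)² / E
  white: (257 − 255)² / 255 = 0.0157
  black: (64 − 63.75)² / 63.75 = 0.0010
  brown: (19 − 21.25)² / 21.25 = 0.2382
χ² = 0.0157 + 0.0010 + 0.2382 = 0.2549 ≈ 0.255

0.255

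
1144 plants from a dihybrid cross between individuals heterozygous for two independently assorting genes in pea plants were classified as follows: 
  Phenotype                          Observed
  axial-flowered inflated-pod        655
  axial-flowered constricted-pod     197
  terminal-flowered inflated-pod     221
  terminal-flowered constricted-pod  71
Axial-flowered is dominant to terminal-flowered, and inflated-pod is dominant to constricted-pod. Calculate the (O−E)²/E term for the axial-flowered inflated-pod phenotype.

A dihybrid F₂ with independent assortment and complete dominance at both loci gives a 9:3:3:1 phenotypic ratio.
The 9:3:3:1 ratio has 16 parts, so with N = 1144 the expected counts are:
  axial-flowered inflated-pod: 1144 × 9/16 = 643.5
  axial-flowered constricted-pod: 1144 × 3/16 = 214.5
  terminal-flowered inflated-pod: 1144 × 3/16 = 214.5
  terminal-flowered constricted-pod: 1144 × 1/16 = 71.5
Contribution of axial-flowered inflated-pod: (655 − 643.5)² / 643.5 = 0.2055

0.206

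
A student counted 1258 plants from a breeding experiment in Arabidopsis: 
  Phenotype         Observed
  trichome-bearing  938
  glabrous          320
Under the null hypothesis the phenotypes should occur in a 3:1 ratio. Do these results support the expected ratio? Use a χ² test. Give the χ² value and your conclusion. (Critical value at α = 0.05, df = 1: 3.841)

Total ratio parts = 4. Expected numbers out of 1258:
  trichome-bearing: 1258 × 3/4 = 943.5
  glabrous: 1258 × 1/4 = 314.5
χ² = Σ (O − E)² / E
  trichome-bearing: (938 − 943.5)² / 943.5 = 0.0321
  glabrous: (320 − 314.5)² / 314.5 = 0.0962
χ² = 0.0321 + 0.0962 = 0.1283 ≈ 0.128
Degrees of freedom = 2 − 1 = 1; critical value at α = 0.05 is 3.841.
Since 0.128 < 3.841, we fail to reject the null hypothesis — the data are consistent with the 3:1 ratio.

0.128; consistent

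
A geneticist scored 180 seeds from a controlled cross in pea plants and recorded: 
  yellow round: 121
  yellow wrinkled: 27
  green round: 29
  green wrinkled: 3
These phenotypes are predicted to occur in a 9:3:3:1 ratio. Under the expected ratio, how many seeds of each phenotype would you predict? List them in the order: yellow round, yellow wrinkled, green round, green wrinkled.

101.25, 33.75, 33.75, 11.25

The 9:3:3:1 ratio has 16 parts, so with N = 180 the expected counts are:
  yellow round: 180 × 9/16 = 101.25
  yellow wrinkled: 180 × 3/16 = 33.75
  green round: 180 × 3/16 = 33.75
  green wrinkled: 180 × 1/16 = 11.25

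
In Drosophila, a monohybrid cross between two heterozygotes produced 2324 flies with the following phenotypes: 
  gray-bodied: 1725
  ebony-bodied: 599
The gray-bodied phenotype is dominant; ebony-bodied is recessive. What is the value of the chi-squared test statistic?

For a monohybrid cross between heterozygotes with complete dominance, the expected phenotypic ratio is 3:1.
Total ratio parts = 4. Expected numbers out of 2324:
  gray-bodied: 2324 × 3/4 = 1743
  ebony-bodied: 2324 × 1/4 = 581
χ² = Σ (O − E)² / E
  gray-bodied: (1725 − 1743)² / 1743 = 0.1859
  ebony-bodied: (599 − 581)² / 581 = 0.5577
χ² = 0.1859 + 0.5577 = 0.7436 ≈ 0.744

0.744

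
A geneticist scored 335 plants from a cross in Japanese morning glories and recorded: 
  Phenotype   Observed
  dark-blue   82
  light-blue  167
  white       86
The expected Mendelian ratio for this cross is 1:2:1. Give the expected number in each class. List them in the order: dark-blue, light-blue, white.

83.75, 167.5, 83.75

The 1:2:1 ratio has 4 parts, so with N = 335 the expected counts are:
  dark-blue: 335 × 1/4 = 83.75
  light-blue: 335 × 2/4 = 167.5
  white: 335 × 1/4 = 83.75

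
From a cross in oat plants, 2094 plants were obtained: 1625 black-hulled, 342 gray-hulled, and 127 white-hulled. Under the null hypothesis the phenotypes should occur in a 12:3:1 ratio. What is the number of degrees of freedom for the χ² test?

2

A goodness-of-fit test with 3 phenotype classes has df = 3 − 1 = 2.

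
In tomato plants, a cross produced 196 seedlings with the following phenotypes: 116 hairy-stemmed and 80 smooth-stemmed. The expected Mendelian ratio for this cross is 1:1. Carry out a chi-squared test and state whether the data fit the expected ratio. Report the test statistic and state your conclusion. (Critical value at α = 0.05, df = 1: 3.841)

6.612; not consistent

Expected counts for N = 196 under a 1:1 ratio (total parts = 2):
  hairy-stemmed: 196 × 1/2 = 98
  smooth-stemmed: 196 × 1/2 = 98
χ² = Σ (O − E)² / E
  hairy-stemmed: (116 − 98)² / 98 = 3.3061
  smooth-stemmed: (80 − 98)² / 98 = 3.3061
χ² = 3.3061 + 3.3061 = 6.6122 ≈ 6.612
Degrees of freedom = 2 − 1 = 1; critical value at α = 0.05 is 3.841.
Since 6.612 > 3.841, we reject the null hypothesis — the data do not fit the 1:1 ratio.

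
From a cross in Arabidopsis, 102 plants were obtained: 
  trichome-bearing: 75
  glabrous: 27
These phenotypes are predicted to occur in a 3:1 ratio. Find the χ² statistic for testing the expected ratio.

Under the 3:1 hypothesis (Σ ratio = 4, N = 102):
  trichome-bearing: 102 × 3/4 = 76.5
  glabrous: 102 × 1/4 = 25.5
χ² = Σ (O − E)² / E
  trichome-bearing: (75 − 76.5)² / 76.5 = 0.0294
  glabrous: (27 − 25.5)² / 25.5 = 0.0882
χ² = 0.0294 + 0.0882 = 0.1176 ≈ 0.118

0.118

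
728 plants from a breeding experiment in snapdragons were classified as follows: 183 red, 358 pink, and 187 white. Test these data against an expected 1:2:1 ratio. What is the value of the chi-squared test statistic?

Expected counts for N = 728 under a 1:2:1 ratio (total parts = 4):
  red: 728 × 1/4 = 182
  pink: 728 × 2/4 = 364
  white: 728 × 1/4 = 182
χ² = Σ (O − E)² / E
  red: (183 − 182)² / 182 = 0.0055
  pink: (358 − 364)² / 364 = 0.0989
  white: (187 − 182)² / 182 = 0.1374
χ² = 0.0055 + 0.0989 + 0.1374 = 0.2418 ≈ 0.242

0.242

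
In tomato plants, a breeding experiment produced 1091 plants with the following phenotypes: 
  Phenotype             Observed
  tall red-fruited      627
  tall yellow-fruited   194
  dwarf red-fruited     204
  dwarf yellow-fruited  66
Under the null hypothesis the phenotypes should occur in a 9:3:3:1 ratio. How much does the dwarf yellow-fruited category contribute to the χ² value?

Total ratio parts = 16. Expected numbers out of 1091:
  tall red-fruited: 1091 × 9/16 = 613.6875
  tall yellow-fruited: 1091 × 3/16 = 204.5625
  dwarf red-fruited: 1091 × 3/16 = 204.5625
  dwarf yellow-fruited: 1091 × 1/16 = 68.1875
Contribution of dwarf yellow-fruited: (66 − 68.1875)² / 68.1875 = 0.0702

0.070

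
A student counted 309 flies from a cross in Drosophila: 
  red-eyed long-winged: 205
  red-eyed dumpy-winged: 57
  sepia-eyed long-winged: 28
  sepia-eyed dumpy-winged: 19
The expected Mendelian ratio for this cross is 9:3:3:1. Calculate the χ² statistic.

The 9:3:3:1 ratio has 16 parts, so with N = 309 the expected counts are:
  red-eyed long-winged: 309 × 9/16 = 173.8125
  red-eyed dumpy-winged: 309 × 3/16 = 57.9375
  sepia-eyed long-winged: 309 × 3/16 = 57.9375
  sepia-eyed dumpy-winged: 309 × 1/16 = 19.3125
χ² = Σ (O − E)² / E
  red-eyed long-winged: (205 − 173.8125)² / 173.8125 = 5.5960
  red-eyed dumpy-winged: (57 − 57.9375)² / 57.9375 = 0.0152
  sepia-eyed long-winged: (28 − 57.9375)² / 57.9375 = 15.4693
  sepia-eyed dumpy-winged: (19 − 19.3125)² / 19.3125 = 0.0051
χ² = 5.5960 + 0.0152 + 15.4693 + 0.0051 = 21.0856 ≈ 21.086

21.086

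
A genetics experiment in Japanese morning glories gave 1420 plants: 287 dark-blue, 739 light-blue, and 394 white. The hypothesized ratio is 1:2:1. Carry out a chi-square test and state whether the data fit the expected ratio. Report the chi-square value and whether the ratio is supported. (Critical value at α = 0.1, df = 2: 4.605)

The 1:2:1 ratio has 4 parts, so with N = 1420 the expected counts are:
  dark-blue: 1420 × 1/4 = 355
  light-blue: 1420 × 2/4 = 710
  white: 1420 × 1/4 = 355
χ² = Σ (O − E)² / E
  dark-blue: (287 − 355)² / 355 = 13.0254
  light-blue: (739 − 710)² / 710 = 1.1845
  white: (394 − 355)² / 355 = 4.2845
χ² = 13.0254 + 1.1845 + 4.2845 = 18.4944 ≈ 18.494
Degrees of freedom = 3 − 1 = 2; critical value at α = 0.1 is 4.605.
Since 18.494 > 4.605, we reject the null hypothesis — the data do not fit the 1:2:1 ratio.

18.494; not consistent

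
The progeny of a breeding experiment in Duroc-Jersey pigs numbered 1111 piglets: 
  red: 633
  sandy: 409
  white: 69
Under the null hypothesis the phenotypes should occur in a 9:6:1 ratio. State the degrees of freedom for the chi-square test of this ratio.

A goodness-of-fit test with 3 phenotype classes has df = 3 − 1 = 2.

2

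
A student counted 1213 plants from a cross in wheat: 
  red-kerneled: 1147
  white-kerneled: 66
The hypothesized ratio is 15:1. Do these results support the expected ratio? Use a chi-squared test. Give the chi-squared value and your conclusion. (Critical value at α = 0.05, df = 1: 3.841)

Total ratio parts = 16. Expected numbers out of 1213:
  red-kerneled: 1213 × 15/16 = 1137.1875
  white-kerneled: 1213 × 1/16 = 75.8125
χ² = Σ (O − E)² / E
  red-kerneled: (1147 − 1137.1875)² / 1137.1875 = 0.0847
  white-kerneled: (66 − 75.8125)² / 75.8125 = 1.2700
χ² = 0.0847 + 1.2700 = 1.3547 ≈ 1.355
Degrees of freedom = 2 − 1 = 1; critical value at α = 0.05 is 3.841.
Since 1.355 < 3.841, we fail to reject the null hypothesis — the data are consistent with the 15:1 ratio.

1.355; consistent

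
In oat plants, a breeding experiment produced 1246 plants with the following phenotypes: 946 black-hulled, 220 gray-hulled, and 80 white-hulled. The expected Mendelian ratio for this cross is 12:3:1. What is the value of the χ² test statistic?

The 12:3:1 ratio has 16 parts, so with N = 1246 the expected counts are:
  black-hulled: 1246 × 12/16 = 934.5
  gray-hulled: 1246 × 3/16 = 233.625
  white-hulled: 1246 × 1/16 = 77.875
χ² = Σ (O − E)² / E
  black-hulled: (946 − 934.5)² / 934.5 = 0.1415
  gray-hulled: (220 − 233.625)² / 233.625 = 0.7946
  white-hulled: (80 − 77.875)² / 77.875 = 0.0580
χ² = 0.1415 + 0.7946 + 0.0580 = 0.9941 ≈ 0.994

0.994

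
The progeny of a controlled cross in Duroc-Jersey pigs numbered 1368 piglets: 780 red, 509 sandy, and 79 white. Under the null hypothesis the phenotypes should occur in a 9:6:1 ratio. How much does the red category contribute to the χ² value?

Under the 9:6:1 hypothesis (Σ ratio = 16, N = 1368):
  red: 1368 × 9/16 = 769.5
  sandy: 1368 × 6/16 = 513
  white: 1368 × 1/16 = 85.5
Contribution of red: (780 − 769.5)² / 769.5 = 0.1433

0.143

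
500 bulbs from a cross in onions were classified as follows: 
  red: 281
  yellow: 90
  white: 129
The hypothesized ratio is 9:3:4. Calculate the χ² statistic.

0.278

Expected counts for N = 500 under a 9:3:4 ratio (total parts = 16):
  red: 500 × 9/16 = 281.25
  yellow: 500 × 3/16 = 93.75
  white: 500 × 4/16 = 125
χ² = Σ (O − E)² / E
  red: (281 − 281.25)² / 281.25 = 0.0002
  yellow: (90 − 93.75)² / 93.75 = 0.1500
  white: (129 − 125)² / 125 = 0.1280
χ² = 0.0002 + 0.1500 + 0.1280 = 0.2782 ≈ 0.278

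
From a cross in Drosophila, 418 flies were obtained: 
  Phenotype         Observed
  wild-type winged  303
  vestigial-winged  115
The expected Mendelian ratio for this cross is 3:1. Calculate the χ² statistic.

The 3:1 ratio has 4 parts, so with N = 418 the expected counts are:
  wild-type winged: 418 × 3/4 = 313.5
  vestigial-winged: 418 × 1/4 = 104.5
χ² = Σ (O − E)² / E
  wild-type winged: (303 − 313.5)² / 313.5 = 0.3517
  vestigial-winged: (115 − 104.5)² / 104.5 = 1.0550
χ² = 0.3517 + 1.0550 = 1.4067 ≈ 1.407

1.407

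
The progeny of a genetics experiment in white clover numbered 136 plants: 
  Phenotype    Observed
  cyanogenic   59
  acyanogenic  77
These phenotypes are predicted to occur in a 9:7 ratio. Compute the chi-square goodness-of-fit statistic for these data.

The 9:7 ratio has 16 parts, so with N = 136 the expected counts are:
  cyanogenic: 136 × 9/16 = 76.5
  acyanogenic: 136 × 7/16 = 59.5
χ² = Σ (O − E)² / E
  cyanogenic: (59 − 76.5)² / 76.5 = 4.0033
  acyanogenic: (77 − 59.5)² / 59.5 = 5.1471
χ² = 4.0033 + 5.1471 = 9.1504 ≈ 9.150

9.150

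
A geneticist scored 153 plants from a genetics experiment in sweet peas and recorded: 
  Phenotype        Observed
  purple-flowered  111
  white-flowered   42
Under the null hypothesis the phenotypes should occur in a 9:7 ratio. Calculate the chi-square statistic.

Total ratio parts = 16. Expected numbers out of 153:
  purple-flowered: 153 × 9/16 = 86.0625
  white-flowered: 153 × 7/16 = 66.9375
χ² = Σ (O − E)² / E
  purple-flowered: (111 − 86.0625)² / 86.0625 = 7.2259
  white-flowered: (42 − 66.9375)² / 66.9375 = 9.2904
χ² = 7.2259 + 9.2904 = 16.5163 ≈ 16.516

16.516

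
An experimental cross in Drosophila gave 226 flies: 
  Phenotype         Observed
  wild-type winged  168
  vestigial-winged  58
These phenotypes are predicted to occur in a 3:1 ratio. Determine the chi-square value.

Under the 3:1 hypothesis (Σ ratio = 4, N = 226):
  wild-type winged: 226 × 3/4 = 169.5
  vestigial-winged: 226 × 1/4 = 56.5
χ² = Σ (O − E)² / E
  wild-type winged: (168 − 169.5)² / 169.5 = 0.0133
  vestigial-winged: (58 − 56.5)² / 56.5 = 0.0398
χ² = 0.0133 + 0.0398 = 0.0531 ≈ 0.053

0.053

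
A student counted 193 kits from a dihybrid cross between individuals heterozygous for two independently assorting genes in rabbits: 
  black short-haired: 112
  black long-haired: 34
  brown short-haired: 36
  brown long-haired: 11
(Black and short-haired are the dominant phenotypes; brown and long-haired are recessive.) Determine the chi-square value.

A dihybrid F₂ with independent assortment and complete dominance at both loci gives a 9:3:3:1 phenotypic ratio.
Under the 9:3:3:1 hypothesis (Σ ratio = 16, N = 193):
  black short-haired: 193 × 9/16 = 108.5625
  black long-haired: 193 × 3/16 = 36.1875
  brown short-haired: 193 × 3/16 = 36.1875
  brown long-haired: 193 × 1/16 = 12.0625
χ² = Σ (O − E)² / E
  black short-haired: (112 − 108.5625)² / 108.5625 = 0.1088
  black long-haired: (34 − 36.1875)² / 36.1875 = 0.1322
  brown short-haired: (36 − 36.1875)² / 36.1875 = 0.0010
  brown long-haired: (11 − 12.0625)² / 12.0625 = 0.0936
χ² = 0.1088 + 0.1322 + 0.0010 + 0.0936 = 0.3356 ≈ 0.336

0.336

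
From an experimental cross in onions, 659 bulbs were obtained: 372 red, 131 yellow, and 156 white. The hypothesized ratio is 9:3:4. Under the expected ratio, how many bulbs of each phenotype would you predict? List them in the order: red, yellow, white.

370.6875, 123.5625, 164.75

The 9:3:4 ratio has 16 parts, so with N = 659 the expected counts are:
  red: 659 × 9/16 = 370.6875
  yellow: 659 × 3/16 = 123.5625
  white: 659 × 4/16 = 164.75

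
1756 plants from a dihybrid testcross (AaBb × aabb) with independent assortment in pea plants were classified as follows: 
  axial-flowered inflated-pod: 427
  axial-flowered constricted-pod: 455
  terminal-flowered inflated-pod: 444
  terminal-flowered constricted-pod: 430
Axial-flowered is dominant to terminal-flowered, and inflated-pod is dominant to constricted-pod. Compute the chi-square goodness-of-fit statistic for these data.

A dihybrid testcross with independent assortment gives a 1:1:1:1 ratio.
Total ratio parts = 4. Expected numbers out of 1756:
  axial-flowered inflated-pod: 1756 × 1/4 = 439
  axial-flowered constricted-pod: 1756 × 1/4 = 439
  terminal-flowered inflated-pod: 1756 × 1/4 = 439
  terminal-flowered constricted-pod: 1756 × 1/4 = 439
χ² = Σ (O − E)² / E
  axial-flowered inflated-pod: (427 − 439)² / 439 = 0.3280
  axial-flowered constricted-pod: (455 − 439)² / 439 = 0.5831
  terminal-flowered inflated-pod: (444 − 439)² / 439 = 0.0569
  terminal-flowered constricted-pod: (430 − 439)² / 439 = 0.1845
χ² = 0.3280 + 0.5831 + 0.0569 + 0.1845 = 1.1525 ≈ 1.153

1.153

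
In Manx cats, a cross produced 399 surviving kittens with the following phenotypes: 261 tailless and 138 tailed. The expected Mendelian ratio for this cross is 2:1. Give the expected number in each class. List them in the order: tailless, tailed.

266, 133

Expected counts for N = 399 under a 2:1 ratio (total parts = 3):
  tailless: 399 × 2/3 = 266
  tailed: 399 × 1/3 = 133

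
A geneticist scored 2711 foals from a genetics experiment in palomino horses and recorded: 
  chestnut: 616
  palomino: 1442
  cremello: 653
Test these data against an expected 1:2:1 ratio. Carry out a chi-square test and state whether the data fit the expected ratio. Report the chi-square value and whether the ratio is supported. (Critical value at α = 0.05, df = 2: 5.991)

Expected counts for N = 2711 under a 1:2:1 ratio (total parts = 4):
  chestnut: 2711 × 1/4 = 677.75
  palomino: 2711 × 2/4 = 1355.5
  cremello: 2711 × 1/4 = 677.75
χ² = Σ (O − E)² / E
  chestnut: (616 − 677.75)² / 677.75 = 5.6261
  palomino: (1442 − 1355.5)² / 1355.5 = 5.5199
  cremello: (653 − 677.75)² / 677.75 = 0.9038
χ² = 5.6261 + 5.5199 + 0.9038 = 12.0498 ≈ 12.050
Degrees of freedom = 3 − 1 = 2; critical value at α = 0.05 is 5.991.
Since 12.050 > 5.991, we reject the null hypothesis — the data do not fit the 1:2:1 ratio.

12.050; not consistent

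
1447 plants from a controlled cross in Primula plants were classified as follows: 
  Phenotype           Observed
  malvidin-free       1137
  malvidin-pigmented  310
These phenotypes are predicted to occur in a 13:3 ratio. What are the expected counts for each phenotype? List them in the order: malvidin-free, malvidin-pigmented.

1175.6875, 271.3125

Total ratio parts = 16. Expected numbers out of 1447:
  malvidin-free: 1447 × 13/16 = 1175.6875
  malvidin-pigmented: 1447 × 3/16 = 271.3125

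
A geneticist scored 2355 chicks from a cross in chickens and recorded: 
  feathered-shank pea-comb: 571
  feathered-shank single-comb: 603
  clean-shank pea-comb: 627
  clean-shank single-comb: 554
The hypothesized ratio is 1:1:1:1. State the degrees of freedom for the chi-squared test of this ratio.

A goodness-of-fit test with 4 phenotype classes has df = 4 − 1 = 3.

3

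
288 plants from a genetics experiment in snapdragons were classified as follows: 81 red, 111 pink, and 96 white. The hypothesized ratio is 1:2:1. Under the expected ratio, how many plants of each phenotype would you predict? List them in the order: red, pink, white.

72, 144, 72

Under the 1:2:1 hypothesis (Σ ratio = 4, N = 288):
  red: 288 × 1/4 = 72
  pink: 288 × 2/4 = 144
  white: 288 × 1/4 = 72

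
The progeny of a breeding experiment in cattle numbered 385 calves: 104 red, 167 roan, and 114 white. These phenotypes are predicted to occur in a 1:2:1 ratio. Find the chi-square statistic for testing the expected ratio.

7.275

Total ratio parts = 4. Expected numbers out of 385:
  red: 385 × 1/4 = 96.25
  roan: 385 × 2/4 = 192.5
  white: 385 × 1/4 = 96.25
χ² = Σ (O − E)² / E
  red: (104 − 96.25)² / 96.25 = 0.6240
  roan: (167 − 192.5)² / 192.5 = 3.3779
  white: (114 − 96.25)² / 96.25 = 3.2734
χ² = 0.6240 + 3.3779 + 3.2734 = 7.2753 ≈ 7.275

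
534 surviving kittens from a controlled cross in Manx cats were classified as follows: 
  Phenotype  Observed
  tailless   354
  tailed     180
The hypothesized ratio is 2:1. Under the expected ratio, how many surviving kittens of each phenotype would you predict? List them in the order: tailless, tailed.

356, 178

Total ratio parts = 3. Expected numbers out of 534:
  tailless: 534 × 2/3 = 356
  tailed: 534 × 1/3 = 178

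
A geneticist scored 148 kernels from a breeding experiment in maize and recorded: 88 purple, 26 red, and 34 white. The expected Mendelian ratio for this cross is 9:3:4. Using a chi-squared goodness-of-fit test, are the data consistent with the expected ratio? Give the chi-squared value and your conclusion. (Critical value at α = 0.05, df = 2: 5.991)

Under the 9:3:4 hypothesis (Σ ratio = 16, N = 148):
  purple: 148 × 9/16 = 83.25
  red: 148 × 3/16 = 27.75
  white: 148 × 4/16 = 37
χ² = Σ (O − E)² / E
  purple: (88 − 83.25)² / 83.25 = 0.2710
  red: (26 − 27.75)² / 27.75 = 0.1104
  white: (34 − 37)² / 37 = 0.2432
χ² = 0.2710 + 0.1104 + 0.2432 = 0.6246 ≈ 0.625
Degrees of freedom = 3 − 1 = 2; critical value at α = 0.05 is 5.991.
Since 0.625 < 5.991, we fail to reject the null hypothesis — the data are consistent with the 9:3:4 ratio.

0.625; consistent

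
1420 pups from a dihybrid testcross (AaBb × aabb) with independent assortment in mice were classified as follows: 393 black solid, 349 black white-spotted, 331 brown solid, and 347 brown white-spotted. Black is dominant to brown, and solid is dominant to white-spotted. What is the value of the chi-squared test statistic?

A dihybrid testcross with independent assortment gives a 1:1:1:1 ratio.
The 1:1:1:1 ratio has 4 parts, so with N = 1420 the expected counts are:
  black solid: 1420 × 1/4 = 355
  black white-spotted: 1420 × 1/4 = 355
  brown solid: 1420 × 1/4 = 355
  brown white-spotted: 1420 × 1/4 = 355
χ² = Σ (O − E)² / E
  black solid: (393 − 355)² / 355 = 4.0676
  black white-spotted: (349 − 355)² / 355 = 0.1014
  brown solid: (331 − 355)² / 355 = 1.6225
  brown white-spotted: (347 − 355)² / 355 = 0.1803
χ² = 4.0676 + 0.1014 + 1.6225 + 0.1803 = 5.9718 ≈ 5.972

5.972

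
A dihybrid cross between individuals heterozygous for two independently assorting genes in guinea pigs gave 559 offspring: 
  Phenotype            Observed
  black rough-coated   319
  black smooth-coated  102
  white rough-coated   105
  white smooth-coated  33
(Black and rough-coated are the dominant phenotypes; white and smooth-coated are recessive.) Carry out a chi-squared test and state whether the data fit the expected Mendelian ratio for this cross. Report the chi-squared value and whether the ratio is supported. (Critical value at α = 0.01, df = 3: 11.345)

A dihybrid F₂ with independent assortment and complete dominance at both loci gives a 9:3:3:1 phenotypic ratio.
Total ratio parts = 16. Expected numbers out of 559:
  black rough-coated: 559 × 9/16 = 314.4375
  black smooth-coated: 559 × 3/16 = 104.8125
  white rough-coated: 559 × 3/16 = 104.8125
  white smooth-coated: 559 × 1/16 = 34.9375
χ² = Σ (O − E)² / E
  black rough-coated: (319 − 314.4375)² / 314.4375 = 0.0662
  black smooth-coated: (102 − 104.8125)² / 104.8125 = 0.0755
  white rough-coated: (105 − 104.8125)² / 104.8125 = 0.0003
  white smooth-coated: (33 − 34.9375)² / 34.9375 = 0.1074
χ² = 0.0662 + 0.0755 + 0.0003 + 0.1074 = 0.2494 ≈ 0.249
Degrees of freedom = 4 − 1 = 3; critical value at α = 0.01 is 11.345.
Since 0.249 < 11.345, we fail to reject the null hypothesis — the data are consistent with the 9:3:3:1 ratio.

0.249; consistent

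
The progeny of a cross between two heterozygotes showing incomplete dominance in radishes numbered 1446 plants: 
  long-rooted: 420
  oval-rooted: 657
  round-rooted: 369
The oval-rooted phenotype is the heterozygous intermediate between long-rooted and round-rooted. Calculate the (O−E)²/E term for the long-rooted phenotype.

9.467

With incomplete dominance, a heterozygote × heterozygote cross gives a 1:2:1 phenotypic ratio.
Under the 1:2:1 hypothesis (Σ ratio = 4, N = 1446):
  long-rooted: 1446 × 1/4 = 361.5
  oval-rooted: 1446 × 2/4 = 723
  round-rooted: 1446 × 1/4 = 361.5
Contribution of long-rooted: (420 − 361.5)² / 361.5 = 9.4668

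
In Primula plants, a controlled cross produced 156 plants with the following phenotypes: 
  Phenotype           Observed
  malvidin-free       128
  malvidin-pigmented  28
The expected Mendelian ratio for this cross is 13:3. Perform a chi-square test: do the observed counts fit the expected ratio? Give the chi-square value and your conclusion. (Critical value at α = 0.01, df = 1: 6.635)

Total ratio parts = 16. Expected numbers out of 156:
  malvidin-free: 156 × 13/16 = 126.75
  malvidin-pigmented: 156 × 3/16 = 29.25
χ² = Σ (O − E)² / E
  malvidin-free: (128 − 126.75)² / 126.75 = 0.0123
  malvidin-pigmented: (28 − 29.25)² / 29.25 = 0.0534
χ² = 0.0123 + 0.0534 = 0.0657 ≈ 0.066
Degrees of freedom = 2 − 1 = 1; critical value at α = 0.01 is 6.635.
Since 0.066 < 6.635, we fail to reject the null hypothesis — the data are consistent with the 13:3 ratio.

0.066; consistent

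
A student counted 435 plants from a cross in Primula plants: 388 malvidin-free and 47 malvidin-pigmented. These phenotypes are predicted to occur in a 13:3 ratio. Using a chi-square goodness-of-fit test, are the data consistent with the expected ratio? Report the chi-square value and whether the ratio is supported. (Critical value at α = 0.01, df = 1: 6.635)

Under the 13:3 hypothesis (Σ ratio = 16, N = 435):
  malvidin-free: 435 × 13/16 = 353.4375
  malvidin-pigmented: 435 × 3/16 = 81.5625
χ² = Σ (O − E)² / E
  malvidin-free: (388 − 353.4375)² / 353.4375 = 3.3799
  malvidin-pigmented: (47 − 81.5625)² / 81.5625 = 14.6460
χ² = 3.3799 + 14.6460 = 18.0259 ≈ 18.026
Degrees of freedom = 2 − 1 = 1; critical value at α = 0.01 is 6.635.
Since 18.026 > 6.635, we reject the null hypothesis — the data do not fit the 13:3 ratio.

18.026; not consistent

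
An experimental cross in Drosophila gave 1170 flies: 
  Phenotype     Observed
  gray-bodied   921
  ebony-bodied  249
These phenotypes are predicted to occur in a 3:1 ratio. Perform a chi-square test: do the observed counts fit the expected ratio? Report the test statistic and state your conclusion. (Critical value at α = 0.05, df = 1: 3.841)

Total ratio parts = 4. Expected numbers out of 1170:
  gray-bodied: 1170 × 3/4 = 877.5
  ebony-bodied: 1170 × 1/4 = 292.5
χ² = Σ (O − E)² / E
  gray-bodied: (921 − 877.5)² / 877.5 = 2.1564
  ebony-bodied: (249 − 292.5)² / 292.5 = 6.4692
χ² = 2.1564 + 6.4692 = 8.6256 ≈ 8.626
Degrees of freedom = 2 − 1 = 1; critical value at α = 0.05 is 3.841.
Since 8.626 > 3.841, we reject the null hypothesis — the data do not fit the 3:1 ratio.

8.626; not consistent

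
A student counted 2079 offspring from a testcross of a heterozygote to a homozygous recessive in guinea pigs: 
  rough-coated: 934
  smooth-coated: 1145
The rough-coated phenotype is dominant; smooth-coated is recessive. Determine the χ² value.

21.415

A testcross of a heterozygote (Aa × aa) gives a 1:1 phenotypic ratio.
Total ratio parts = 2. Expected numbers out of 2079:
  rough-coated: 2079 × 1/2 = 1039.5
  smooth-coated: 2079 × 1/2 = 1039.5
χ² = Σ (O − E)² / E
  rough-coated: (934 − 1039.5)² / 1039.5 = 10.7073
  smooth-coated: (1145 − 1039.5)² / 1039.5 = 10.7073
χ² = 10.7073 + 10.7073 = 21.4146 ≈ 21.415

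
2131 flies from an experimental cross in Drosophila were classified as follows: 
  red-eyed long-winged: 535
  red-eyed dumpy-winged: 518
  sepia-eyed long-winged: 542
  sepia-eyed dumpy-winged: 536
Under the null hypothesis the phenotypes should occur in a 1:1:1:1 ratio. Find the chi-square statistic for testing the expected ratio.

Total ratio parts = 4. Expected numbers out of 2131:
  red-eyed long-winged: 2131 × 1/4 = 532.75
  red-eyed dumpy-winged: 2131 × 1/4 = 532.75
  sepia-eyed long-winged: 2131 × 1/4 = 532.75
  sepia-eyed dumpy-winged: 2131 × 1/4 = 532.75
χ² = Σ (O − E)² / E
  red-eyed long-winged: (535 − 532.75)² / 532.75 = 0.0095
  red-eyed dumpy-winged: (518 − 532.75)² / 532.75 = 0.4084
  sepia-eyed long-winged: (542 − 532.75)² / 532.75 = 0.1606
  sepia-eyed dumpy-winged: (536 − 532.75)² / 532.75 = 0.0198
χ² = 0.0095 + 0.4084 + 0.1606 + 0.0198 = 0.5983 ≈ 0.598

0.598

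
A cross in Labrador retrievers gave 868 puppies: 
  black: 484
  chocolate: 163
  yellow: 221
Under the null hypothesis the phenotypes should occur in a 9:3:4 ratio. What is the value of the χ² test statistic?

0.111

The 9:3:4 ratio has 16 parts, so with N = 868 the expected counts are:
  black: 868 × 9/16 = 488.25
  chocolate: 868 × 3/16 = 162.75
  yellow: 868 × 4/16 = 217
χ² = Σ (O − E)² / E
  black: (484 − 488.25)² / 488.25 = 0.0370
  chocolate: (163 − 162.75)² / 162.75 = 0.0004
  yellow: (221 − 217)² / 217 = 0.0737
χ² = 0.0370 + 0.0004 + 0.0737 = 0.1111 ≈ 0.111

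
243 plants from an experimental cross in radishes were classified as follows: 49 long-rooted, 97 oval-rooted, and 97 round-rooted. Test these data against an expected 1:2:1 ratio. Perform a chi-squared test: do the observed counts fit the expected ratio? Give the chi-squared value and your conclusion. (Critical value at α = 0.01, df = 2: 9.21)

28.844; not consistent

Under the 1:2:1 hypothesis (Σ ratio = 4, N = 243):
  long-rooted: 243 × 1/4 = 60.75
  oval-rooted: 243 × 2/4 = 121.5
  round-rooted: 243 × 1/4 = 60.75
χ² = Σ (O − E)² / E
  long-rooted: (49 − 60.75)² / 60.75 = 2.2726
  oval-rooted: (97 − 121.5)² / 121.5 = 4.9403
  round-rooted: (97 − 60.75)² / 60.75 = 21.6307
χ² = 2.2726 + 4.9403 + 21.6307 = 28.8436 ≈ 28.844
Degrees of freedom = 3 − 1 = 2; critical value at α = 0.01 is 9.21.
Since 28.844 > 9.21, we reject the null hypothesis — the data do not fit the 1:2:1 ratio.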